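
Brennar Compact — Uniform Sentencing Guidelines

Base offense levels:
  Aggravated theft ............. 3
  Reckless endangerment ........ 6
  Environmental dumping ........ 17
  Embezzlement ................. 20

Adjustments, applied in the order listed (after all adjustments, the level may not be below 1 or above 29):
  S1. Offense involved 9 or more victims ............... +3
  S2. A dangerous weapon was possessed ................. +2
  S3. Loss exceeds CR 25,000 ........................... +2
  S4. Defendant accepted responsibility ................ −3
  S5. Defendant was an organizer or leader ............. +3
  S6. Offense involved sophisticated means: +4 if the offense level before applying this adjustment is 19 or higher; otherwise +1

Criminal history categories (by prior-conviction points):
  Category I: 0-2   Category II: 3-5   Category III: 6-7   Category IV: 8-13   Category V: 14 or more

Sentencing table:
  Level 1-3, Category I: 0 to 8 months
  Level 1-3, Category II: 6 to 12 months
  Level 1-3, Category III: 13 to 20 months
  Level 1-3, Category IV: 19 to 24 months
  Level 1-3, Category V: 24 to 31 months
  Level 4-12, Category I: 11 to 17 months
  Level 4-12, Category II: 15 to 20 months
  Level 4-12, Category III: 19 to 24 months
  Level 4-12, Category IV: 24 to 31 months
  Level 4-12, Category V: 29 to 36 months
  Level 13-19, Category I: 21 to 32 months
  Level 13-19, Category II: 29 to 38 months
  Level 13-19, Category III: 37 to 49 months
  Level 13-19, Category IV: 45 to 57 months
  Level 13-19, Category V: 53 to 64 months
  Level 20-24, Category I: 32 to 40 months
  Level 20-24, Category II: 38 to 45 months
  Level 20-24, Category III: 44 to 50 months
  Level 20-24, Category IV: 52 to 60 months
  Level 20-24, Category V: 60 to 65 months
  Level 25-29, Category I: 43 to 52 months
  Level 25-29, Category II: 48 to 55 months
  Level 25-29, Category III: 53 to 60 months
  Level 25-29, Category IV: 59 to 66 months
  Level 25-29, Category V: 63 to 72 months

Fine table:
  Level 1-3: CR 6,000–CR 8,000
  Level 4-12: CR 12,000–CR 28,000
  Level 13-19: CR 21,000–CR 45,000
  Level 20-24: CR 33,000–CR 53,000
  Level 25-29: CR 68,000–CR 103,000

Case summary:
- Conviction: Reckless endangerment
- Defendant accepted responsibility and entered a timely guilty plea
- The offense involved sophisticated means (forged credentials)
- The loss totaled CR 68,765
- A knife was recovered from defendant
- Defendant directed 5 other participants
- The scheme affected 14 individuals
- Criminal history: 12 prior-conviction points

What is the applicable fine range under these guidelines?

CR 21,000–CR 45,000

Base offense level for reckless endangerment: 6.
S1 applies: 6 + 3 = 9.
S2 applies: 9 + 2 = 11.
S3 applies: 11 + 2 = 13.
S4 applies: 13 − 3 = 10.
S5 applies: 10 + 3 = 13.
S6 applies (level before this adjustment is 13 < 19, so +1): 13 + 1 = 14.
Final offense level: 14.
Level 14 falls in the 13-19 band.
Fine table: Level 13-19 → CR 21,000–CR 45,000.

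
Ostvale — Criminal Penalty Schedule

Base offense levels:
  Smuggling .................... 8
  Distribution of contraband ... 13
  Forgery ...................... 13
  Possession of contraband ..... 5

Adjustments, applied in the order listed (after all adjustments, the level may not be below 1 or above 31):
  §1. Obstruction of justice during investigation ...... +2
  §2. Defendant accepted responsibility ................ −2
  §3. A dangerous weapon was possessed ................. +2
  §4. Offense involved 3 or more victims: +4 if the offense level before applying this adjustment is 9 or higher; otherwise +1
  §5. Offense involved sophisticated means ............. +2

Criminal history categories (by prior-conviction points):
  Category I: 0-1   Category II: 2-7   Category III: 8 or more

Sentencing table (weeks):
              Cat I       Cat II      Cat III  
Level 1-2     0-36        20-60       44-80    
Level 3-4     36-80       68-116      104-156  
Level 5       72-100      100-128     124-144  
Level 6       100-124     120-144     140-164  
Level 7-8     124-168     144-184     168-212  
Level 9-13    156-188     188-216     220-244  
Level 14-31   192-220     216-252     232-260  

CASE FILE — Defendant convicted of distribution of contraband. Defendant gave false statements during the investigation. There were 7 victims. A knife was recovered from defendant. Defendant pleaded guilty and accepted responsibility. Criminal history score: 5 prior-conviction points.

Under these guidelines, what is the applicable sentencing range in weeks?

216-252 weeks

Base offense level for distribution of contraband: 13.
§1 applies: 13 + 2 = 15.
§2 applies: 15 − 2 = 13.
§3 applies: 13 + 2 = 15.
§4 applies (level before this adjustment is 15 ≥ 9, so +4): 15 + 4 = 19.
§5 does not apply.
Final offense level: 19.
Criminal history: 5 prior points → Category II (2-7).
Level 19 falls in the 14-31 band.
Grid: Level 14-31 × Category II = 216-252 weeks.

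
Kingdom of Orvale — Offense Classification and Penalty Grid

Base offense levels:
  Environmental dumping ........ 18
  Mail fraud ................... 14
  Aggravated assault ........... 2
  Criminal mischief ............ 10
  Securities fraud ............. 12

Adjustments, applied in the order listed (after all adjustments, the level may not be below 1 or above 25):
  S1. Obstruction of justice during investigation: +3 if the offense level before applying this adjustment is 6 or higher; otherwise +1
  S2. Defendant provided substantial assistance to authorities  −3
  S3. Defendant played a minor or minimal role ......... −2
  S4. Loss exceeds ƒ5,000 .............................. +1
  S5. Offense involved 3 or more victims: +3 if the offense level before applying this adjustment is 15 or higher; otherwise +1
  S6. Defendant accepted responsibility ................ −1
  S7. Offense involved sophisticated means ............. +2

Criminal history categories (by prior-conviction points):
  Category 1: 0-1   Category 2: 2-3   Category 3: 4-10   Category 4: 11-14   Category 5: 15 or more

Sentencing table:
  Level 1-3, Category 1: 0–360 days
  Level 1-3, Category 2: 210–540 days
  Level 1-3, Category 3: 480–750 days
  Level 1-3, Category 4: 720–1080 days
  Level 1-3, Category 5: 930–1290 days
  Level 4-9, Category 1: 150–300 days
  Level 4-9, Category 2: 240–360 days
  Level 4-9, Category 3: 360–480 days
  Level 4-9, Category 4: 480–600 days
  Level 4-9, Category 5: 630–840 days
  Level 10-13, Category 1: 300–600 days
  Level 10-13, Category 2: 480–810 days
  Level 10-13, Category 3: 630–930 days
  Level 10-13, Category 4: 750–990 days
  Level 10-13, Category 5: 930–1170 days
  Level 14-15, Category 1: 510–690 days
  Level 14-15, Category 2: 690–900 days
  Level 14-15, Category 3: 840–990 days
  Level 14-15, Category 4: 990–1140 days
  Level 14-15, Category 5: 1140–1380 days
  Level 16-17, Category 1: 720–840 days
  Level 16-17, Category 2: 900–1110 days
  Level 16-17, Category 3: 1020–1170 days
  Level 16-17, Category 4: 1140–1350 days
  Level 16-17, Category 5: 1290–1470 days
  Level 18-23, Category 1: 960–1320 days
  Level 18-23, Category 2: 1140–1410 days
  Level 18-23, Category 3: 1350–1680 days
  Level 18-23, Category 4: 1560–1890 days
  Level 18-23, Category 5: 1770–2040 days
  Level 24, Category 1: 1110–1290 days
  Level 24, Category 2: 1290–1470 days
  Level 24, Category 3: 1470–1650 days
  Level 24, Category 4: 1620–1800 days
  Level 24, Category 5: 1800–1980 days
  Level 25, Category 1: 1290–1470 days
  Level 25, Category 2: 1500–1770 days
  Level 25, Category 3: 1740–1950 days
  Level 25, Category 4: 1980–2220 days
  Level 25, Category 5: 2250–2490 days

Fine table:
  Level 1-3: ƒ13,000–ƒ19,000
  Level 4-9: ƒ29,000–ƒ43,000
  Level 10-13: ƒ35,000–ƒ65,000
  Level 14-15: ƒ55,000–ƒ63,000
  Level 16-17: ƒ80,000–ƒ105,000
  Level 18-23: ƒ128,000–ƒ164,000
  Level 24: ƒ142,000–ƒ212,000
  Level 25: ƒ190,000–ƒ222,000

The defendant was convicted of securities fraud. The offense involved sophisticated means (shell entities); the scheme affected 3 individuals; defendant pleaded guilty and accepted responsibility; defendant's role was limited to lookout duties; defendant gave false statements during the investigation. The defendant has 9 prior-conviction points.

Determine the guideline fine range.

ƒ55,000–ƒ63,000

Base offense level for securities fraud: 12.
S1 applies (level before this adjustment is 12 ≥ 6, so +3): 12 + 3 = 15.
S3 applies: 15 − 2 = 13.
S4 does not apply.
S5 applies (level before this adjustment is 13 < 15, so +1): 13 + 1 = 14.
S6 applies: 14 − 1 = 13.
S7 applies: 13 + 2 = 15.
Final offense level: 15.
Level 15 falls in the 14-15 band.
Fine table: Level 14-15 → ƒ55,000–ƒ63,000.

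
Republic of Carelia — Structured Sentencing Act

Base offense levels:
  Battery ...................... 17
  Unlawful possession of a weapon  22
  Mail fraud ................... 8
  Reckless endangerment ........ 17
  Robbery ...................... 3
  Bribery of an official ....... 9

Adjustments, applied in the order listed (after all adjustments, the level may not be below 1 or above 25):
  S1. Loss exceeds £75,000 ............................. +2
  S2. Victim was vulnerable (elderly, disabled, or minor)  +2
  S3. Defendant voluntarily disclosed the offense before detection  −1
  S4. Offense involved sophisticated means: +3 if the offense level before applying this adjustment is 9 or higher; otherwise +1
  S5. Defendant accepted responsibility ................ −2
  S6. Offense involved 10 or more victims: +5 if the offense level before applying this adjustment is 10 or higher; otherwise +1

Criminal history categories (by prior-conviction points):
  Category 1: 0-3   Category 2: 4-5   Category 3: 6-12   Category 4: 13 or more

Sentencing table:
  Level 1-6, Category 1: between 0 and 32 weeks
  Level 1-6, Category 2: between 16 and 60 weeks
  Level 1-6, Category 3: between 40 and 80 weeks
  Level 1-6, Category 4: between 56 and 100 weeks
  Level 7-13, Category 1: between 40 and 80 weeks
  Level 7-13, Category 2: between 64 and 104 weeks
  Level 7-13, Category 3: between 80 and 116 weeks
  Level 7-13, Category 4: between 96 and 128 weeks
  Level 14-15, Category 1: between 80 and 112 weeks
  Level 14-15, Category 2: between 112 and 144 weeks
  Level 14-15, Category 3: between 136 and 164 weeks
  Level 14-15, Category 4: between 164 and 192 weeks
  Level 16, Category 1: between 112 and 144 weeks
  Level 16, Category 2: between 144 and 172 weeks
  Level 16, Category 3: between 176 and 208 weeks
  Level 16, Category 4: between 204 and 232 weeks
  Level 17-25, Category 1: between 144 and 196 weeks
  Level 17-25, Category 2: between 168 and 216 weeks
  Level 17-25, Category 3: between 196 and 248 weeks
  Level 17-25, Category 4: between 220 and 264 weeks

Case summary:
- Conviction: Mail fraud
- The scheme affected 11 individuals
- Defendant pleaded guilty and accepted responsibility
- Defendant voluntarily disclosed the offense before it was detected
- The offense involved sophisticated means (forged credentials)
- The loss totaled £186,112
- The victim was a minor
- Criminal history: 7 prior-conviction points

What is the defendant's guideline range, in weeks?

196-248 weeks

Base offense level for mail fraud: 8.
S1 applies: 8 + 2 = 10.
S2 applies: 10 + 2 = 12.
S3 applies: 12 − 1 = 11.
S4 applies (level before this adjustment is 11 ≥ 9, so +3): 11 + 3 = 14.
S5 applies: 14 − 2 = 12.
S6 applies (level before this adjustment is 12 ≥ 10, so +5): 12 + 5 = 17.
Final offense level: 17.
Criminal history: 7 prior points → Category 3 (6-12).
Level 17 falls in the 17-25 band.
Grid: Level 17-25 × Category 3 = 196-248 weeks.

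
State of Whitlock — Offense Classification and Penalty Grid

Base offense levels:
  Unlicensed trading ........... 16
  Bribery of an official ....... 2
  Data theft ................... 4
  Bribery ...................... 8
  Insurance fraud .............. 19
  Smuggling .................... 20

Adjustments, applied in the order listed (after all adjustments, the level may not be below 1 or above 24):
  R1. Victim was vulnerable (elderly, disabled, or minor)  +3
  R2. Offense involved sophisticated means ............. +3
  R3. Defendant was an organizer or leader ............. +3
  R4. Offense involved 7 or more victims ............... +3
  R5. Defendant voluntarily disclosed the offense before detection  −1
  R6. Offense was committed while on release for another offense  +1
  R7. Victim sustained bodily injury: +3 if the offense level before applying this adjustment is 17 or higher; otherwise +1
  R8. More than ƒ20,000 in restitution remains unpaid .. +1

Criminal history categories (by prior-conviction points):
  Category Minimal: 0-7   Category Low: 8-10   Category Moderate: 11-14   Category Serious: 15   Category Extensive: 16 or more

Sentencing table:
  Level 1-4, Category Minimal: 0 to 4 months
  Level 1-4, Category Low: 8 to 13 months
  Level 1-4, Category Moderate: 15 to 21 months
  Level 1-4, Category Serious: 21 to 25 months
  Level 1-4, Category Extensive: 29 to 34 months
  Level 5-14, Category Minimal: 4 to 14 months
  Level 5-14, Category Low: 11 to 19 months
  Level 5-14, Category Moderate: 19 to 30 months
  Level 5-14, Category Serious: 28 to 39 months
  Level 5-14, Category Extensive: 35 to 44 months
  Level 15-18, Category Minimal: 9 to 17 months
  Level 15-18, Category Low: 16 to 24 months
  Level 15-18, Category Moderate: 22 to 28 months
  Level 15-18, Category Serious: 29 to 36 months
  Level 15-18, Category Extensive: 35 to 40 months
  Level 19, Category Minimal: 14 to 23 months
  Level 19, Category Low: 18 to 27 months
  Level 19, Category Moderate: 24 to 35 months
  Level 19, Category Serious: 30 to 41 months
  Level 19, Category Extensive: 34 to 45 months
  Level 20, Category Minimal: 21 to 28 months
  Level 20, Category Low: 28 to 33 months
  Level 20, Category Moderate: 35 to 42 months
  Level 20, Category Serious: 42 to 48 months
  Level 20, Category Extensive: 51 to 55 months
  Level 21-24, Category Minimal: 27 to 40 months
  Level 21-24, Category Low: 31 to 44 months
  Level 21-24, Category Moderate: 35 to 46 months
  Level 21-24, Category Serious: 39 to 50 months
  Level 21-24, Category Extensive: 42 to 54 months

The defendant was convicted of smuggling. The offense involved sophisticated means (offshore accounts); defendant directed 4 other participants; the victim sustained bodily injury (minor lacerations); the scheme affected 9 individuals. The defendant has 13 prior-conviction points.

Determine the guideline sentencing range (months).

Base offense level for smuggling: 20.
R1 does not apply.
R2 applies: 20 + 3 = 23.
R3 applies: 23 + 3 = 26.
R4 applies: 26 + 3 = 29.
R5 does not apply.
R7 applies (level before this adjustment is 29 ≥ 17, so +3): 29 + 3 = 32.
R8 does not apply.
Level 32 exceeds the maximum of 24; capped at 24.
Final offense level: 24.
Criminal history: 13 prior points → Category Moderate (11-14).
Level 24 falls in the 21-24 band.
Grid: Level 21-24 × Category Moderate = 35-46 months.

35-46 months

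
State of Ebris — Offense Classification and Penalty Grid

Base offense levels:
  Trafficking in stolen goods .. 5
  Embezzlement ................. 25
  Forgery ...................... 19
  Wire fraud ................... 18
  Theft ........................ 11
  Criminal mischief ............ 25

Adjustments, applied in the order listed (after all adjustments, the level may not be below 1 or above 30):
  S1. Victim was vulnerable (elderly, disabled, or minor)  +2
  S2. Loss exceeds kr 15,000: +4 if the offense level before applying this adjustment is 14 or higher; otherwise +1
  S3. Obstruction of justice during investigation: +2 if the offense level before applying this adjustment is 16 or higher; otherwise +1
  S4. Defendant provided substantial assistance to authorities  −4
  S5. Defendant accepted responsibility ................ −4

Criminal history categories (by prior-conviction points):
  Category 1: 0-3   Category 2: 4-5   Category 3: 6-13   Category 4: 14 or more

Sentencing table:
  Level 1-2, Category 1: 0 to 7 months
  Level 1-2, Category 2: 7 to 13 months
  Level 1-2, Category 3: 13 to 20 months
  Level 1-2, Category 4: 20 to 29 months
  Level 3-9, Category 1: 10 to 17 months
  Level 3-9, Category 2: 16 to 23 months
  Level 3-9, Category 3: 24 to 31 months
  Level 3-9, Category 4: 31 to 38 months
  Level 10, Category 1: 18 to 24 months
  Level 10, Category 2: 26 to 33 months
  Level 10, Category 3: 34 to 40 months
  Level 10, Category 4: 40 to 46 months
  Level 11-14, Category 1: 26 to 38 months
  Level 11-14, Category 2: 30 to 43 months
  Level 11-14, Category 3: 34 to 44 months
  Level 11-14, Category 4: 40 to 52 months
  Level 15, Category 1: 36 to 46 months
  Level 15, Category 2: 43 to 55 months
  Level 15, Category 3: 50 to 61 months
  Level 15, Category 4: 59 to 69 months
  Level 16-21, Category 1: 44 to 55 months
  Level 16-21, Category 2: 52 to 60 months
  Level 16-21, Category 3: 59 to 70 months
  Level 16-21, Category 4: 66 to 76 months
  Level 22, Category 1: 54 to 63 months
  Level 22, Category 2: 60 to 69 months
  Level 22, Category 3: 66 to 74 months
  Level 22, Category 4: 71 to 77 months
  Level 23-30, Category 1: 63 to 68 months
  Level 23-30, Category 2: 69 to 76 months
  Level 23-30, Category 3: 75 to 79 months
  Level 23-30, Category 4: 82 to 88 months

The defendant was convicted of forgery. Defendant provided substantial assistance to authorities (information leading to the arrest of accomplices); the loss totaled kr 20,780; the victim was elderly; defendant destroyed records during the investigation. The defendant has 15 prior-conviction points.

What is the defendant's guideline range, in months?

82-88 months

Base offense level for forgery: 19.
S1 applies: 19 + 2 = 21.
S2 applies (level before this adjustment is 21 ≥ 14, so +4): 21 + 4 = 25.
S3 applies (level before this adjustment is 25 ≥ 16, so +2): 25 + 2 = 27.
S4 applies: 27 − 4 = 23.
S5 does not apply.
Final offense level: 23.
Criminal history: 15 prior points → Category 4 (14+).
Level 23 falls in the 23-30 band.
Grid: Level 23-30 × Category 4 = 82-88 months.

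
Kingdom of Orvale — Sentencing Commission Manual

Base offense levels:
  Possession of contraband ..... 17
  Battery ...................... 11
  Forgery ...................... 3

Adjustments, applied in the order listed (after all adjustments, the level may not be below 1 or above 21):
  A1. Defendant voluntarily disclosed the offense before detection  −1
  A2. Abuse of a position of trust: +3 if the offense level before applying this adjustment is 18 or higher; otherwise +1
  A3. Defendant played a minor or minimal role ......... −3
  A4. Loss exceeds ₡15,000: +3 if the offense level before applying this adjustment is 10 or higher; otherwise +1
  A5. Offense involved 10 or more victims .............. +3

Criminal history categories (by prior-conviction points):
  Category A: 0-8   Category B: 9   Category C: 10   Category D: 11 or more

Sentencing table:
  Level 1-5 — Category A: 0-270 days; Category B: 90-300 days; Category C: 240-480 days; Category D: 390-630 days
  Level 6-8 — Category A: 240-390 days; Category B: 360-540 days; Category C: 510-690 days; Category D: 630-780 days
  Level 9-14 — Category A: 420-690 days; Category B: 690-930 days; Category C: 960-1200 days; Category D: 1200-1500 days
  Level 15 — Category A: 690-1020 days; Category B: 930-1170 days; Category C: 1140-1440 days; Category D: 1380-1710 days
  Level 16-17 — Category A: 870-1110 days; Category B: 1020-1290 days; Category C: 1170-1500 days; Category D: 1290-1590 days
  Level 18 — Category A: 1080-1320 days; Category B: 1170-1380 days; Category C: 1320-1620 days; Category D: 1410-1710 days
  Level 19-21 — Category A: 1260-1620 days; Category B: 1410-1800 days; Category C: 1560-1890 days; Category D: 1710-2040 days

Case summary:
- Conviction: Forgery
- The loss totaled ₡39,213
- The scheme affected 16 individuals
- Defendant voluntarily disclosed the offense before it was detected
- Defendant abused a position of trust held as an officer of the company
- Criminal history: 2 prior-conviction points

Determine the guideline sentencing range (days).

Base offense level for forgery: 3.
A1 applies: 3 − 1 = 2.
A2 applies (level before this adjustment is 2 < 18, so +1): 2 + 1 = 3.
A4 applies (level before this adjustment is 3 < 10, so +1): 3 + 1 = 4.
A5 applies: 4 + 3 = 7.
Final offense level: 7.
Criminal history: 2 prior points → Category A (0-8).
Level 7 falls in the 6-8 band.
Grid: Level 6-8 × Category A = 240-390 days.

240-390 days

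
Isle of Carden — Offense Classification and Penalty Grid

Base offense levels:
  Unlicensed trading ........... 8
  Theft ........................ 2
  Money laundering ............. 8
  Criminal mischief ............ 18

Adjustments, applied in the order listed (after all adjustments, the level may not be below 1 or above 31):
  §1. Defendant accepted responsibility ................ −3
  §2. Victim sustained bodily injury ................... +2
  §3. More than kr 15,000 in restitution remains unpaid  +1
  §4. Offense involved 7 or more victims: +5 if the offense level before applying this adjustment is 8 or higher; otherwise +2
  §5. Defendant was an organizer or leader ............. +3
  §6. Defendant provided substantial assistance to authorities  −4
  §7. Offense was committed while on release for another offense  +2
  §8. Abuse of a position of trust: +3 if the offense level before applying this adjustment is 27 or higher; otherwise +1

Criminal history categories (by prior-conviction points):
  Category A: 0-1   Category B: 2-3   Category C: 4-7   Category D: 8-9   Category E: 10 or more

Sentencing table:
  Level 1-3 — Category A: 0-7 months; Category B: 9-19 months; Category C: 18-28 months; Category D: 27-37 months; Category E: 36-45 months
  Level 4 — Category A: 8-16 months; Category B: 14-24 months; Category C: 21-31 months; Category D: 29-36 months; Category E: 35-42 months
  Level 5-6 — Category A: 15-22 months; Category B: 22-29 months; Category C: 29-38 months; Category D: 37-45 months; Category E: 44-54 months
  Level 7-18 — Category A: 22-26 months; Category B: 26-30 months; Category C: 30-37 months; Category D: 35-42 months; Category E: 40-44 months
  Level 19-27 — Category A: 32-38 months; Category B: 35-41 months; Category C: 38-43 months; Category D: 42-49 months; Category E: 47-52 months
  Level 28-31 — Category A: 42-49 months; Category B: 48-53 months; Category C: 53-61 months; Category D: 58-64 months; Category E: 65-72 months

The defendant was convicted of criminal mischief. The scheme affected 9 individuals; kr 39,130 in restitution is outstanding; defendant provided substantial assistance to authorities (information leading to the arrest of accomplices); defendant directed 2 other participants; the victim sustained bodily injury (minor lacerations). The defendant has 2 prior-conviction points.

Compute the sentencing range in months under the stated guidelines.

35-41 months

Base offense level for criminal mischief: 18.
§1 does not apply.
§2 applies: 18 + 2 = 20.
§3 applies: 20 + 1 = 21.
§4 applies (level before this adjustment is 21 ≥ 8, so +5): 21 + 5 = 26.
§5 applies: 26 + 3 = 29.
§6 applies: 29 − 4 = 25.
§7 does not apply.
§8 does not apply.
Final offense level: 25.
Criminal history: 2 prior points → Category B (2-3).
Level 25 falls in the 19-27 band.
Grid: Level 19-27 × Category B = 35-41 months.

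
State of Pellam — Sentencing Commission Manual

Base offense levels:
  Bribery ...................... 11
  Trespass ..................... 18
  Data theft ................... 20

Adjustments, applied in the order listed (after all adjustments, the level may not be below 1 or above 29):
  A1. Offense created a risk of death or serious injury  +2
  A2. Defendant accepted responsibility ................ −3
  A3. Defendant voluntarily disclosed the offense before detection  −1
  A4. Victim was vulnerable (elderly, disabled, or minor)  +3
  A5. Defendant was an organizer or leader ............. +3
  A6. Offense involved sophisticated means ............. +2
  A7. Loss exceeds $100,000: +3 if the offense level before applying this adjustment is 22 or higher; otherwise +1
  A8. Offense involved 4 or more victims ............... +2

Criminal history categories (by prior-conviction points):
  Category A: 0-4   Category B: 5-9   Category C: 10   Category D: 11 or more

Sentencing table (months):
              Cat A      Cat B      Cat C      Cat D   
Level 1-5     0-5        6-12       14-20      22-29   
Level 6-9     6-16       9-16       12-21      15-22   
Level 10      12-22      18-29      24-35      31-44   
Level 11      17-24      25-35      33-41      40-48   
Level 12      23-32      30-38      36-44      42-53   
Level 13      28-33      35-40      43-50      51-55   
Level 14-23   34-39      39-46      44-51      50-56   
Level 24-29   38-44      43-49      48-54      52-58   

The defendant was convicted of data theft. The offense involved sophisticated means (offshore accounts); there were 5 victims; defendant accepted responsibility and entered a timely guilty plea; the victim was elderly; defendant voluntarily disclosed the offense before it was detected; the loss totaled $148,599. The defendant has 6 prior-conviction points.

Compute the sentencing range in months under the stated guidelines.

Base offense level for data theft: 20.
A2 applies: 20 − 3 = 17.
A3 applies: 17 − 1 = 16.
A4 applies: 16 + 3 = 19.
A5 does not apply.
A6 applies: 19 + 2 = 21.
A7 applies (level before this adjustment is 21 < 22, so +1): 21 + 1 = 22.
A8 applies: 22 + 2 = 24.
Final offense level: 24.
Criminal history: 6 prior points → Category B (5-9).
Level 24 falls in the 24-29 band.
Grid: Level 24-29 × Category B = 43-49 months.

43-49 months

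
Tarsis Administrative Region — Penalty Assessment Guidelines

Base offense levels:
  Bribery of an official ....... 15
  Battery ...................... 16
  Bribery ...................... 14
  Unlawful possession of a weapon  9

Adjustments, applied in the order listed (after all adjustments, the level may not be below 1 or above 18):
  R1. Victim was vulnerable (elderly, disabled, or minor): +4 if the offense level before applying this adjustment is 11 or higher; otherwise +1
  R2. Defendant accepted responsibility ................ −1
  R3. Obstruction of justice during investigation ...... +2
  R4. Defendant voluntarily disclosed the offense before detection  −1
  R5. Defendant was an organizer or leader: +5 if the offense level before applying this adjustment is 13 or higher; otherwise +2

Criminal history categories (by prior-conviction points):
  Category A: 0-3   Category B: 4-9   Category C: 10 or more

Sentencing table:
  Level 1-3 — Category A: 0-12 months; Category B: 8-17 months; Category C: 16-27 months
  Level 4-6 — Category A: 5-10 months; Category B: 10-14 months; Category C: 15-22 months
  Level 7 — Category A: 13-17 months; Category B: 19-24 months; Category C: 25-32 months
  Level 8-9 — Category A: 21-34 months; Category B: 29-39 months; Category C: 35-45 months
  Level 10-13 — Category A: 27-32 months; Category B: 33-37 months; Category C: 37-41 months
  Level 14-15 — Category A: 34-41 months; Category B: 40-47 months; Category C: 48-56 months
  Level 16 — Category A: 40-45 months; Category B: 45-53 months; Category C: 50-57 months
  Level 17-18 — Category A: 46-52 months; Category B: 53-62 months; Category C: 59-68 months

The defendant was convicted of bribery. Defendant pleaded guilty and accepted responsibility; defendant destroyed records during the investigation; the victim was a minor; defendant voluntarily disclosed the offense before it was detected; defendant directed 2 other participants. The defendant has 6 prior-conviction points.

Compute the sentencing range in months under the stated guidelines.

53-62 months

Base offense level for bribery: 14.
R1 applies (level before this adjustment is 14 ≥ 11, so +4): 14 + 4 = 18.
R2 applies: 18 − 1 = 17.
R3 applies: 17 + 2 = 19.
R4 applies: 19 − 1 = 18.
R5 applies (level before this adjustment is 18 ≥ 13, so +5): 18 + 5 = 23.
Level 23 exceeds the maximum of 18; capped at 18.
Final offense level: 18.
Criminal history: 6 prior points → Category B (4-9).
Level 18 falls in the 17-18 band.
Grid: Level 17-18 × Category B = 53-62 months.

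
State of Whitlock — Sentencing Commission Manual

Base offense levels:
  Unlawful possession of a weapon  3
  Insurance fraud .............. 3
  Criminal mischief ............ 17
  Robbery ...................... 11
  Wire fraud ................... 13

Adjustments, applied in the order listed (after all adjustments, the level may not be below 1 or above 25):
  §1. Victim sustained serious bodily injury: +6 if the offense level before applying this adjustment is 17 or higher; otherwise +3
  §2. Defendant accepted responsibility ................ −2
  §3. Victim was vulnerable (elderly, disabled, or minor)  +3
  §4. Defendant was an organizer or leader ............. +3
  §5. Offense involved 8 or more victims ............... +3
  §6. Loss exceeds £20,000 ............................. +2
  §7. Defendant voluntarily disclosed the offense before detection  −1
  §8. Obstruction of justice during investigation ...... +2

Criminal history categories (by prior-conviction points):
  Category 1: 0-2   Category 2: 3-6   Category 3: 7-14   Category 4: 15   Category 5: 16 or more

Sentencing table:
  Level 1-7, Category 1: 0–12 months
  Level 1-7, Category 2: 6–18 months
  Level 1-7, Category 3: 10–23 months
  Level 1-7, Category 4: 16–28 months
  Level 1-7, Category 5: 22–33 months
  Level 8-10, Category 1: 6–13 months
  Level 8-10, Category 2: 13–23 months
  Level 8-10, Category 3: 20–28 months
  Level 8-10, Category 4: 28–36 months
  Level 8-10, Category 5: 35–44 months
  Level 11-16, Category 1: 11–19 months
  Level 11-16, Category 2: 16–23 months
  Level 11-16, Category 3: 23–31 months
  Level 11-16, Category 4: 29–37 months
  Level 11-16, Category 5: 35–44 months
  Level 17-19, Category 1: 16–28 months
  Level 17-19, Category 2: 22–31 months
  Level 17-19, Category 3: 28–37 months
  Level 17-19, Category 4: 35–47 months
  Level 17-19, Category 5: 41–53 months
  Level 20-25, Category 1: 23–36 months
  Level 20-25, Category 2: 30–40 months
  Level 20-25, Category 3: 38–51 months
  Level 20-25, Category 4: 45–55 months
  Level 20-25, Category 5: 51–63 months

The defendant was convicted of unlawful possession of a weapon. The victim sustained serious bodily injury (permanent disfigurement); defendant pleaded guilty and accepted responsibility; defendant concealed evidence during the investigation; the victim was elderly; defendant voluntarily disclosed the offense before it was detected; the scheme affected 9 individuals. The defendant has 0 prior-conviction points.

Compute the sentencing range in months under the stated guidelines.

11-19 months

Base offense level for unlawful possession of a weapon: 3.
§1 applies (level before this adjustment is 3 < 17, so +3): 3 + 3 = 6.
§2 applies: 6 − 2 = 4.
§3 applies: 4 + 3 = 7.
§4 does not apply.
§5 applies: 7 + 3 = 10.
§7 applies: 10 − 1 = 9.
§8 applies: 9 + 2 = 11.
Final offense level: 11.
Criminal history: 0 prior points → Category 1 (0-2).
Level 11 falls in the 11-16 band.
Grid: Level 11-16 × Category 1 = 11-19 months.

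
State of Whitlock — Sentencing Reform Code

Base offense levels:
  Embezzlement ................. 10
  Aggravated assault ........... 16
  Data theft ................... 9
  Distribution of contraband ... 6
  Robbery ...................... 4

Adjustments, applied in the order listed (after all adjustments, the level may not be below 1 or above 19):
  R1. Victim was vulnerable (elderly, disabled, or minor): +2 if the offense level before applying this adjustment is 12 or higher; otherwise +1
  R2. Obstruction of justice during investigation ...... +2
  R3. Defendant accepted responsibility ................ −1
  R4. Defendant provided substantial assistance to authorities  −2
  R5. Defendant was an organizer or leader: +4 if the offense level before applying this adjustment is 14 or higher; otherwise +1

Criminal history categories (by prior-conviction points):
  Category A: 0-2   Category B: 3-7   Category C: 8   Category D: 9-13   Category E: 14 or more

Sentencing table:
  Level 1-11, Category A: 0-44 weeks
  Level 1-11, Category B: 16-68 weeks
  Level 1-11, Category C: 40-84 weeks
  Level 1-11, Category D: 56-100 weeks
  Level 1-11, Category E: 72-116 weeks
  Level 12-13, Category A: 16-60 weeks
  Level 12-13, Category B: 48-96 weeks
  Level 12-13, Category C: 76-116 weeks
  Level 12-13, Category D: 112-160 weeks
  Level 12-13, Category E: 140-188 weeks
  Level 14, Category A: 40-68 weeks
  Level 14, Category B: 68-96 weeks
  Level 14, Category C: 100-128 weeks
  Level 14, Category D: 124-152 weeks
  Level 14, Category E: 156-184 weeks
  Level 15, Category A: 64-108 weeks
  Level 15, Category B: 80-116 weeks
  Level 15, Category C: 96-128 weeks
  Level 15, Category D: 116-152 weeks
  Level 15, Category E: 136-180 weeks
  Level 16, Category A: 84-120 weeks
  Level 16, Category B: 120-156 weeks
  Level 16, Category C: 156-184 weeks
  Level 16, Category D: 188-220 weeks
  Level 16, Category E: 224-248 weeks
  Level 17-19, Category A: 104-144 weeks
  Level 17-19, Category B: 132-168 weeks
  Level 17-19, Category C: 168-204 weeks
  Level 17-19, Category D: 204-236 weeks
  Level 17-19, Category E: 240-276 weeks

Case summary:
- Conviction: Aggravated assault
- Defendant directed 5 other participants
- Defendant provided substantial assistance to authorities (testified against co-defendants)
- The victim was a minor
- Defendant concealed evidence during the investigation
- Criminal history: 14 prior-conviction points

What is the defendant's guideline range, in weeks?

Base offense level for aggravated assault: 16.
R1 applies (level before this adjustment is 16 ≥ 12, so +2): 16 + 2 = 18.
R2 applies: 18 + 2 = 20.
R4 applies: 20 − 2 = 18.
R5 applies (level before this adjustment is 18 ≥ 14, so +4): 18 + 4 = 22.
Level 22 exceeds the maximum of 19; capped at 19.
Final offense level: 19.
Criminal history: 14 prior points → Category E (14+).
Level 19 falls in the 17-19 band.
Grid: Level 17-19 × Category E = 240-276 weeks.

240-276 weeks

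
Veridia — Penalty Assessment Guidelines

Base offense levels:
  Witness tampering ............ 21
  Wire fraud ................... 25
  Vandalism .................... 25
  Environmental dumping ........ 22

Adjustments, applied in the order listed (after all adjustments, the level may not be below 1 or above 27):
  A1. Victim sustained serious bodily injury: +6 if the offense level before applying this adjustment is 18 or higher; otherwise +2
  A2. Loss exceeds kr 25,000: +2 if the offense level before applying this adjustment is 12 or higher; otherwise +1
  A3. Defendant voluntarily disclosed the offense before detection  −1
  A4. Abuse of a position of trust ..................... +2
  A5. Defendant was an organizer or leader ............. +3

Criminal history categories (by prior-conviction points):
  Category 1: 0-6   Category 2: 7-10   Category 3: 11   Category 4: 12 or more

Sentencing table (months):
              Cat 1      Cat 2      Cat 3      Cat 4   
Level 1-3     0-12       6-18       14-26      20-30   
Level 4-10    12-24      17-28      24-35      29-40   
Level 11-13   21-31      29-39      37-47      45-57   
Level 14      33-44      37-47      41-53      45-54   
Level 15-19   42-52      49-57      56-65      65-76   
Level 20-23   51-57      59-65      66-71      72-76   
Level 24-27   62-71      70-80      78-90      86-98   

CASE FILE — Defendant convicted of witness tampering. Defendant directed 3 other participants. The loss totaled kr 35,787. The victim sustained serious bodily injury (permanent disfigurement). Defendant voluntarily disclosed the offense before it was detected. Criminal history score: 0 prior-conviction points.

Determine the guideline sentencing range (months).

62-71 months

Base offense level for witness tampering: 21.
A1 applies (level before this adjustment is 21 ≥ 18, so +6): 21 + 6 = 27.
A2 applies (level before this adjustment is 27 ≥ 12, so +2): 27 + 2 = 29.
A3 applies: 29 − 1 = 28.
A4 does not apply.
A5 applies: 28 + 3 = 31.
Level 31 exceeds the maximum of 27; capped at 27.
Final offense level: 27.
Criminal history: 0 prior points → Category 1 (0-6).
Level 27 falls in the 24-27 band.
Grid: Level 24-27 × Category 1 = 62-71 months.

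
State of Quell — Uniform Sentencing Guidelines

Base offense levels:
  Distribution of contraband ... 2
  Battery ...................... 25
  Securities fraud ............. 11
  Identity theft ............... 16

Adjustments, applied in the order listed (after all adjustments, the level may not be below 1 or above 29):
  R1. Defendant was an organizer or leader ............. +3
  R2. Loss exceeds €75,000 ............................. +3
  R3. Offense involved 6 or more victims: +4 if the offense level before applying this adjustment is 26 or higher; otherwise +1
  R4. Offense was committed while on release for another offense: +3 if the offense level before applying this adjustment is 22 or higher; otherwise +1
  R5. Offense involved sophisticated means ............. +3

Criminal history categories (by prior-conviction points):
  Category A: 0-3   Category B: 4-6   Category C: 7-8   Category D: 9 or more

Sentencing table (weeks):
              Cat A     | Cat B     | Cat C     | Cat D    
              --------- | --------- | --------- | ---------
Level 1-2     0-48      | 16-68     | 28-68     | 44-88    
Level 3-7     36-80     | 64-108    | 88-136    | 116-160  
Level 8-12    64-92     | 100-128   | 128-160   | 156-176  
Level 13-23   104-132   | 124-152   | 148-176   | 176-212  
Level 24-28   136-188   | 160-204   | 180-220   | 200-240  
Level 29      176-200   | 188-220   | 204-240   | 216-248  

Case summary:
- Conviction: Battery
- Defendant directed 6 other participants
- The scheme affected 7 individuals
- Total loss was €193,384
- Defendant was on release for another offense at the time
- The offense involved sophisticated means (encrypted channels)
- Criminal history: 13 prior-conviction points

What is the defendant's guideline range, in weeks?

216-248 weeks

Base offense level for battery: 25.
R1 applies: 25 + 3 = 28.
R2 applies: 28 + 3 = 31.
R3 applies (level before this adjustment is 31 ≥ 26, so +4): 31 + 4 = 35.
R4 applies (level before this adjustment is 35 ≥ 22, so +3): 35 + 3 = 38.
R5 applies: 38 + 3 = 41.
Level 41 exceeds the maximum of 29; capped at 29.
Final offense level: 29.
Criminal history: 13 prior points → Category D (9+).
Level 29 falls in the 29 band.
Grid: Level 29 × Category D = 216-248 weeks.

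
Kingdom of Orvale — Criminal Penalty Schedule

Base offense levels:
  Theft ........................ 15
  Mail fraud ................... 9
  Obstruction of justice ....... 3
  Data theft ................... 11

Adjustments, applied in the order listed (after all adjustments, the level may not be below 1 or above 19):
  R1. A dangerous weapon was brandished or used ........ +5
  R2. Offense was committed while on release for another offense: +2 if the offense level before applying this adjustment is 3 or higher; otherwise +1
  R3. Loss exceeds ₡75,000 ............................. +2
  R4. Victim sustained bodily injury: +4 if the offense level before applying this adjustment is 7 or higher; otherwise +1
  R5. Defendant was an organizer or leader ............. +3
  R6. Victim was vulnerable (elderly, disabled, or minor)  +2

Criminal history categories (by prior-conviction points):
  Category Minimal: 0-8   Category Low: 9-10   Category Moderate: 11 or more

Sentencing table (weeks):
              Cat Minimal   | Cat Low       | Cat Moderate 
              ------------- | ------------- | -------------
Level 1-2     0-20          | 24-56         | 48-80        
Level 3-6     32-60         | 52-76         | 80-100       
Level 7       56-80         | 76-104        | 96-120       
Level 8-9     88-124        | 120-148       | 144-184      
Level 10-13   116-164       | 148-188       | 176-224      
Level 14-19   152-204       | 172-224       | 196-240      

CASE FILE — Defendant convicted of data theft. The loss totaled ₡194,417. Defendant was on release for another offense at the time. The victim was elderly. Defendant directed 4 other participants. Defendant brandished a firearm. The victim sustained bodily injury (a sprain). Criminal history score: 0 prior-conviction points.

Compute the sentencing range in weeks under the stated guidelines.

Base offense level for data theft: 11.
R1 applies: 11 + 5 = 16.
R2 applies (level before this adjustment is 16 ≥ 3, so +2): 16 + 2 = 18.
R3 applies: 18 + 2 = 20.
R4 applies (level before this adjustment is 20 ≥ 7, so +4): 20 + 4 = 24.
R5 applies: 24 + 3 = 27.
R6 applies: 27 + 2 = 29.
Level 29 exceeds the maximum of 19; capped at 19.
Final offense level: 19.
Criminal history: 0 prior points → Category Minimal (0-8).
Level 19 falls in the 14-19 band.
Grid: Level 14-19 × Category Minimal = 152-204 weeks.

152-204 weeks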